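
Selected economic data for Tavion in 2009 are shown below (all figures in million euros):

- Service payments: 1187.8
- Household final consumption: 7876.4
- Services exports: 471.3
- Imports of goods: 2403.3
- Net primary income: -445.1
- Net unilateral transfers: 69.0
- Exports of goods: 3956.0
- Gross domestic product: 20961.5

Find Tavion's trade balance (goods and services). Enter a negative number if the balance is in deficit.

Goods balance = 3956.0 - 2403.3 = 1552.7
Services balance = 471.3 - 1187.8 = -716.5
Trade balance (goods + services) = 1552.7 + (-716.5) = 836.2

836.2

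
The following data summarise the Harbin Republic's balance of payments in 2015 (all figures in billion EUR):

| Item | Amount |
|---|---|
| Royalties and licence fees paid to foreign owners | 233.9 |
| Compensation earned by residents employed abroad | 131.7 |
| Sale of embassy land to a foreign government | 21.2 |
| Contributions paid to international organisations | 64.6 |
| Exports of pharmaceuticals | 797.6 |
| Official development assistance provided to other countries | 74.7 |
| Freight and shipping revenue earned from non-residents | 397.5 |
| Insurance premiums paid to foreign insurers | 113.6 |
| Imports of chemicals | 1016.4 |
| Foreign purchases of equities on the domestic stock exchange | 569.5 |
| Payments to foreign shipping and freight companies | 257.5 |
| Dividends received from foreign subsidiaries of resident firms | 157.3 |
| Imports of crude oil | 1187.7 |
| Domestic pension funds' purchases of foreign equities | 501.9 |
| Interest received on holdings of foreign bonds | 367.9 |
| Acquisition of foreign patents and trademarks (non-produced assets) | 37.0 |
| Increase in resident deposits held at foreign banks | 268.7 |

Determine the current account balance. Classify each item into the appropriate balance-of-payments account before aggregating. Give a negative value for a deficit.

-1096.4

Goods: -1016.4 + 797.6 - 1187.7 = -1406.5
Services: 397.5 - 233.9 - 257.5 - 113.6 = -207.5
Primary income: 367.9 + 131.7 + 157.3 = 656.9
Secondary income: -64.6 - 74.7 = -139.3
Current account = (-1406.5) + (-207.5) + 656.9 + (-139.3) = -1096.4
(Excluded from the current account — capital account: sale of embassy land to a foreign government 21.2, acquisition of foreign patents and trademarks (non-produced assets) 37.0; financial account: foreign purchases of equities on the domestic stock exchange 569.5, domestic pension funds' purchases of foreign equities 501.9, increase in resident deposits held at foreign banks 268.7.)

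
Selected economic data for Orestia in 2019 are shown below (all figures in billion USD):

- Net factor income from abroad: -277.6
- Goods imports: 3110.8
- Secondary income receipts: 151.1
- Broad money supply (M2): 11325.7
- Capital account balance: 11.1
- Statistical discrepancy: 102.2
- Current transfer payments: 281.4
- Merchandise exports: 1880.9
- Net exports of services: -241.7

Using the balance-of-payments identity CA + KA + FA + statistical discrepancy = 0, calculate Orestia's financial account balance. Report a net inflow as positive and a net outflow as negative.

Goods balance = 1880.9 - 3110.8 = -1229.9
Services balance = -241.7
Trade balance (goods + services) = -1229.9 + (-241.7) = -1471.6
Net primary income = -277.6
Net secondary income = 151.1 - 281.4 = -130.3
Current account = -1471.6 + (-277.6) + (-130.3) = -1879.5
Financial account = -(-1879.5 + 11.1 + 102.2) = 1766.2

1766.2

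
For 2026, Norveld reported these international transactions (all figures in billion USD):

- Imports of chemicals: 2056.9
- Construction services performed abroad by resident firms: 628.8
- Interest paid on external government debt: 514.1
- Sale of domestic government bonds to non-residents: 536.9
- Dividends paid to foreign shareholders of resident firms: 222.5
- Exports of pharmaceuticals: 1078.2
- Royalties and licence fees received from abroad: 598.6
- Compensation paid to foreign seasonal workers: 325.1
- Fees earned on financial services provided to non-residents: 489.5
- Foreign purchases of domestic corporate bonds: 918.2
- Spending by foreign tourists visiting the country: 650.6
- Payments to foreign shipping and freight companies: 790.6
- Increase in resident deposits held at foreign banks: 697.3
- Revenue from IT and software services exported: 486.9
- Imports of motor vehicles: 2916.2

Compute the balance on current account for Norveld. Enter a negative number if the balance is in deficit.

-2892.8

Goods: 1078.2 - 2056.9 - 2916.2 = -3894.9
Services: 489.5 + 628.8 - 790.6 + 598.6 + 486.9 + 650.6 = 2063.8
Primary income: -325.1 - 514.1 - 222.5 = -1061.7
Current account = (-3894.9) + 2063.8 + (-1061.7) = -2892.8
(Excluded from the current account — financial account: sale of domestic government bonds to non-residents 536.9, foreign purchases of domestic corporate bonds 918.2, increase in resident deposits held at foreign banks 697.3.)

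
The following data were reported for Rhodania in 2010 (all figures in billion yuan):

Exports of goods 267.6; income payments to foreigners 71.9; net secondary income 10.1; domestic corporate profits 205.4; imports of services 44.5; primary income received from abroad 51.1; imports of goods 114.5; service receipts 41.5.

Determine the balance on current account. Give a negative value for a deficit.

139.4

Goods balance = 267.6 - 114.5 = 153.1
Services balance = 41.5 - 44.5 = -3.0
Trade balance (goods + services) = 153.1 + (-3.0) = 150.1
Net primary income = 51.1 - 71.9 = -20.8
Net secondary income = 10.1
Current account = 150.1 + (-20.8) + 10.1 = 139.4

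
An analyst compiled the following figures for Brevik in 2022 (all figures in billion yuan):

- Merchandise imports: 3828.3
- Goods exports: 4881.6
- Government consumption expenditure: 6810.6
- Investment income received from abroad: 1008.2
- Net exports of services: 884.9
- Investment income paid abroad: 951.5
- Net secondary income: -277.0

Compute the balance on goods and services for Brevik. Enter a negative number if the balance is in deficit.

Goods balance = 4881.6 - 3828.3 = 1053.3
Services balance = 884.9
Trade balance (goods + services) = 1053.3 + 884.9 = 1938.2

1938.2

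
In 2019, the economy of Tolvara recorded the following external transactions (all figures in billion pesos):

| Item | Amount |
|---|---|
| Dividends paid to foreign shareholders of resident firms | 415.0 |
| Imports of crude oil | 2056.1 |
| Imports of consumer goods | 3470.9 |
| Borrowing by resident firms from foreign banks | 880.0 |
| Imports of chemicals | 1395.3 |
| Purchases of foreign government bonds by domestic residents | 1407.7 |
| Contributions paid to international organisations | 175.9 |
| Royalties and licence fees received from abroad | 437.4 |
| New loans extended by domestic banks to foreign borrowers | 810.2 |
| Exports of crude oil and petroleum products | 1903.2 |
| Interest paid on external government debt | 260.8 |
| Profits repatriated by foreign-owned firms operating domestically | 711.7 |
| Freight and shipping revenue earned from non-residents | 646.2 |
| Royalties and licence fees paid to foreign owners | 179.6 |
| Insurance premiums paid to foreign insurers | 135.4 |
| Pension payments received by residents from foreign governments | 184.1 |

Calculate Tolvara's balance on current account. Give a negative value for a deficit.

Goods: -1395.3 - 2056.1 - 3470.9 + 1903.2 = -5019.1
Services: 437.4 - 135.4 + 646.2 - 179.6 = 768.6
Primary income: -415.0 - 711.7 - 260.8 = -1387.5
Secondary income: 184.1 - 175.9 = 8.2
Current account = (-5019.1) + 768.6 + (-1387.5) + 8.2 = -5629.8
(Excluded from the current account — financial account: borrowing by resident firms from foreign banks 880.0, purchases of foreign government bonds by domestic residents 1407.7, new loans extended by domestic banks to foreign borrowers 810.2.)

-5629.8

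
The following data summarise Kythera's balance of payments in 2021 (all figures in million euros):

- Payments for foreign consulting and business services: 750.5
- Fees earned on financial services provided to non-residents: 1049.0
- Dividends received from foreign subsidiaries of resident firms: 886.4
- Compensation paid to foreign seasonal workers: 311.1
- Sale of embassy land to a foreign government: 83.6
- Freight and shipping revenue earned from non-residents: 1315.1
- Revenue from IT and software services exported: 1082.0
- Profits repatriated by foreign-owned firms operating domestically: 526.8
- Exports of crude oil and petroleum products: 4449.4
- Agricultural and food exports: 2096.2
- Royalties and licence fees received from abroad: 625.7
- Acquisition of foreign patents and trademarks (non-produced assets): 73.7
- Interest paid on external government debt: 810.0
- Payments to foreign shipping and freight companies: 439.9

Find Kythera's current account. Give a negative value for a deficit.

Goods: 2096.2 + 4449.4 = 6545.6
Services: -439.9 + 1315.1 + 625.7 + 1082.0 + 1049.0 - 750.5 = 2881.4
Primary income: -810.0 - 311.1 - 526.8 + 886.4 = -761.5
Current account = 6545.6 + 2881.4 + (-761.5) = 8665.5
(Excluded from the current account — capital account: sale of embassy land to a foreign government 83.6, acquisition of foreign patents and trademarks (non-produced assets) 73.7.)

8665.5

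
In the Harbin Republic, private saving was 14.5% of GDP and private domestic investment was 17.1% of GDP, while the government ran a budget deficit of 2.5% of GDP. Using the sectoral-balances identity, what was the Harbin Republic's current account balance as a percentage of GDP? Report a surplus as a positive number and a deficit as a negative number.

-5.1

By the sectoral-balances identity, CA = (S_private - I) + (T - G).
Private balance = 14.5 - 17.1 = -2.6
Government balance (T - G) = -2.5
CA = -2.6 + (-2.5) = -5.1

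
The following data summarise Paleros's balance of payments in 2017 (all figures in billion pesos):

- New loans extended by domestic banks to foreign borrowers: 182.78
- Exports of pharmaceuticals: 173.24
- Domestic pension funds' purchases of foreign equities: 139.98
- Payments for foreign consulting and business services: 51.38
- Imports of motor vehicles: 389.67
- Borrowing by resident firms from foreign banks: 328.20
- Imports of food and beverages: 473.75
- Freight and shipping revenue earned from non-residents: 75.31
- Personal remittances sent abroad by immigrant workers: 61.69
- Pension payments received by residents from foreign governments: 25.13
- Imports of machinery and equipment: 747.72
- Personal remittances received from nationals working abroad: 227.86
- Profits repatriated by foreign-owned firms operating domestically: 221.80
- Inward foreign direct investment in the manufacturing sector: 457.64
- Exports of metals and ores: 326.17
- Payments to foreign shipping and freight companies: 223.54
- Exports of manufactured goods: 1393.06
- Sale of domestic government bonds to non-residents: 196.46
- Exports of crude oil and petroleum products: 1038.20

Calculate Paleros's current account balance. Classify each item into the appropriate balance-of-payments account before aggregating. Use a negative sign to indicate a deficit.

Goods: 1393.06 - 747.72 + 173.24 + 326.17 + 1038.20 - 473.75 - 389.67 = 1319.53
Services: -51.38 + 75.31 - 223.54 = -199.61
Primary income: -221.80
Secondary income: -61.69 + 25.13 + 227.86 = 191.30
Current account = 1319.53 + (-199.61) + (-221.80) + 191.30 = 1089.42
(Excluded from the current account — financial account: new loans extended by domestic banks to foreign borrowers 182.78, domestic pension funds' purchases of foreign equities 139.98, borrowing by resident firms from foreign banks 328.20, inward foreign direct investment in the manufacturing sector 457.64, sale of domestic government bonds to non-residents 196.46.)

1089.42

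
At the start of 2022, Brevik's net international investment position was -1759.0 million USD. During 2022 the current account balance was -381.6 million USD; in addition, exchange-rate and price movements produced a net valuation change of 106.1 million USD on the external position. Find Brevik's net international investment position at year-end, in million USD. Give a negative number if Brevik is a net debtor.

Change in NIIP = current account + net valuation change = -381.6 + 106.1 = -275.5
End-of-year NIIP = -1759.0 + (-275.5) = -2034.5

-2034.5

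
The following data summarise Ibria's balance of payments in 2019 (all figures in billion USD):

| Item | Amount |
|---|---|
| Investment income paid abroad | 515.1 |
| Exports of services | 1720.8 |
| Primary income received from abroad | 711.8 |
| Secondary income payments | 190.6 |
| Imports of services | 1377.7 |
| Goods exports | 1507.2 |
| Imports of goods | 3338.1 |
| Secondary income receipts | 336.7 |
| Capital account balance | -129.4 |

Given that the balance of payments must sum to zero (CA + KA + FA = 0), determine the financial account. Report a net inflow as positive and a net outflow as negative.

1274.4

Goods balance = 1507.2 - 3338.1 = -1830.9
Services balance = 1720.8 - 1377.7 = 343.1
Trade balance (goods + services) = -1830.9 + 343.1 = -1487.8
Net primary income = 711.8 - 515.1 = 196.7
Net secondary income = 336.7 - 190.6 = 146.1
Current account = -1487.8 + 196.7 + 146.1 = -1145.0
Financial account = -(-1145.0 + (-129.4)) = 1274.4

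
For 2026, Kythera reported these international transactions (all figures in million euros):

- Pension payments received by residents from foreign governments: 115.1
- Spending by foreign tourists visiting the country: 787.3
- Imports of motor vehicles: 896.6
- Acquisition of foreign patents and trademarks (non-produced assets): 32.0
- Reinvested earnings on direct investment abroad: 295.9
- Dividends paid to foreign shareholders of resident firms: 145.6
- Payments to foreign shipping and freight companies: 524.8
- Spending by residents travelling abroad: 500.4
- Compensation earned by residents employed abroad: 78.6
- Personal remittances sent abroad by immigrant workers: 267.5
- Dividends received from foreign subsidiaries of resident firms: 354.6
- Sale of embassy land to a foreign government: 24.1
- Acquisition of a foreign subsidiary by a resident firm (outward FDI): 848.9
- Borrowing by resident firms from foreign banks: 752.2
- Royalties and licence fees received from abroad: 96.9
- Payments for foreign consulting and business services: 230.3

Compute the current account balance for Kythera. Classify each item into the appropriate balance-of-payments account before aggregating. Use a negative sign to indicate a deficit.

-836.8

Goods: -896.6
Services: -500.4 - 230.3 - 524.8 + 96.9 + 787.3 = -371.3
Primary income: 78.6 + 295.9 - 145.6 + 354.6 = 583.5
Secondary income: 115.1 - 267.5 = -152.4
Current account = (-896.6) + (-371.3) + 583.5 + (-152.4) = -836.8
(Excluded from the current account — capital account: acquisition of foreign patents and trademarks (non-produced assets) 32.0, sale of embassy land to a foreign government 24.1; financial account: acquisition of a foreign subsidiary by a resident firm (outward FDI) 848.9, borrowing by resident firms from foreign banks 752.2.)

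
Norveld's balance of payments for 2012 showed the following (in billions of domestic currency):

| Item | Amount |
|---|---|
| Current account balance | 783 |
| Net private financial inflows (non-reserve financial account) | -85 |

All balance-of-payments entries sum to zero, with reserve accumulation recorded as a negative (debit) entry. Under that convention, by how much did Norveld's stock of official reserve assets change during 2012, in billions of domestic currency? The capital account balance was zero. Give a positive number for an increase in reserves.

698

Official reserve transactions balance = -(783 + (-85)) = -698
An accumulation of reserves is recorded as a debit (negative entry), so the change in the stock of reserves is the negative of that balance.
Change in official reserves = -(-698) = 698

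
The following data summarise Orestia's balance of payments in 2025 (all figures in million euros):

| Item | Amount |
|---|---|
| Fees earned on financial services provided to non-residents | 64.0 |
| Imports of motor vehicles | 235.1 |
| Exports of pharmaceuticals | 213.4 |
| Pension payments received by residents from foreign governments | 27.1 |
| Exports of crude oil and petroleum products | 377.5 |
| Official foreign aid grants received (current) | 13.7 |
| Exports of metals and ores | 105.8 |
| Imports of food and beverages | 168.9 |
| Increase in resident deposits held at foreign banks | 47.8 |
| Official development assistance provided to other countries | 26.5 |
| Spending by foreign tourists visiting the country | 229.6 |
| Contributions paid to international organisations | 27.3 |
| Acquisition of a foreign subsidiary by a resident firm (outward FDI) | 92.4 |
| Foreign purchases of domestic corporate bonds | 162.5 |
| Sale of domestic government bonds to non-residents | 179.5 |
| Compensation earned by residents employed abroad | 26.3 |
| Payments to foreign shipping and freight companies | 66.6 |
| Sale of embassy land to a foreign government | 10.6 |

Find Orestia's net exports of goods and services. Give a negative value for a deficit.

519.7

Goods: 105.8 + 213.4 - 168.9 + 377.5 - 235.1 = 292.7
Services: 64.0 - 66.6 + 229.6 = 227.0
Trade balance = 292.7 + 227.0 = 519.7
(Excluded from the trade balance — secondary income: pension payments received by residents from foreign governments 27.1, official foreign aid grants received (current) 13.7, official development assistance provided to other countries 26.5, contributions paid to international organisations 27.3; financial account: increase in resident deposits held at foreign banks 47.8, acquisition of a foreign subsidiary by a resident firm (outward FDI) 92.4, foreign purchases of domestic corporate bonds 162.5, sale of domestic government bonds to non-residents 179.5; primary income: compensation earned by residents employed abroad 26.3; capital account: sale of embassy land to a foreign government 10.6.)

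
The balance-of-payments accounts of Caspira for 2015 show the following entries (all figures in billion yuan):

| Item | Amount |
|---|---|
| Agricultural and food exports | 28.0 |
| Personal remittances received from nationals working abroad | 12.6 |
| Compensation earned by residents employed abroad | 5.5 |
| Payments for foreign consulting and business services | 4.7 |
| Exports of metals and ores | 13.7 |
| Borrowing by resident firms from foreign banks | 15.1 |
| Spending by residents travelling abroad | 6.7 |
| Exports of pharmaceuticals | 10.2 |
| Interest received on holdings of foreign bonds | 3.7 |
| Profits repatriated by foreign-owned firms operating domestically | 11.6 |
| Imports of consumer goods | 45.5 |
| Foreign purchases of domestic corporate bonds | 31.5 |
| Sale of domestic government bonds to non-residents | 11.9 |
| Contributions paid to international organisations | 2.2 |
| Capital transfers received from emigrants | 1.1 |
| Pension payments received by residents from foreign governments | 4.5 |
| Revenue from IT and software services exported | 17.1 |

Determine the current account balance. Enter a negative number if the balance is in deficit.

Goods: 13.7 - 45.5 + 10.2 + 28.0 = 6.4
Services: -4.7 - 6.7 + 17.1 = 5.7
Primary income: -11.6 + 5.5 + 3.7 = -2.4
Secondary income: -2.2 + 4.5 + 12.6 = 14.9
Current account = 6.4 + 5.7 + (-2.4) + 14.9 = 24.6
(Excluded from the current account — financial account: borrowing by resident firms from foreign banks 15.1, foreign purchases of domestic corporate bonds 31.5, sale of domestic government bonds to non-residents 11.9; capital account: capital transfers received from emigrants 1.1.)

24.6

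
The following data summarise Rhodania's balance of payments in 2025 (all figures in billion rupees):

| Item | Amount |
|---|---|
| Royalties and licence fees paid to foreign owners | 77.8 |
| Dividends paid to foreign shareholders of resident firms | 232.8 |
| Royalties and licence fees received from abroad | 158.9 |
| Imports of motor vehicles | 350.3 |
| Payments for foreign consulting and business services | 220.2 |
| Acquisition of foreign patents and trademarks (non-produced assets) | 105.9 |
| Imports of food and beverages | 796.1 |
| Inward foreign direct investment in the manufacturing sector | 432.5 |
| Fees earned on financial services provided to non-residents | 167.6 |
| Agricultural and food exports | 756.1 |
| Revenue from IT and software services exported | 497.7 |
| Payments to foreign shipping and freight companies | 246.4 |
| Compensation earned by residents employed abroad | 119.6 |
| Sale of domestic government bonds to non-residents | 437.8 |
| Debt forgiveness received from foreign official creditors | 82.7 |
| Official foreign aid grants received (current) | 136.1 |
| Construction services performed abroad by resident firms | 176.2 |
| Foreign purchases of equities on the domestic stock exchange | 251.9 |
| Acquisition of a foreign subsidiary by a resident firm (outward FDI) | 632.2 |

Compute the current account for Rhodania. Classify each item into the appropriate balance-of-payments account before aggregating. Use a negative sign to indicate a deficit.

88.6

Goods: 756.1 - 796.1 - 350.3 = -390.3
Services: 158.9 - 246.4 + 167.6 + 176.2 - 77.8 - 220.2 + 497.7 = 456.0
Primary income: 119.6 - 232.8 = -113.2
Secondary income: 136.1
Current account = (-390.3) + 456.0 + (-113.2) + 136.1 = 88.6
(Excluded from the current account — capital account: acquisition of foreign patents and trademarks (non-produced assets) 105.9, debt forgiveness received from foreign official creditors 82.7; financial account: inward foreign direct investment in the manufacturing sector 432.5, sale of domestic government bonds to non-residents 437.8, foreign purchases of equities on the domestic stock exchange 251.9, acquisition of a foreign subsidiary by a resident firm (outward FDI) 632.2.)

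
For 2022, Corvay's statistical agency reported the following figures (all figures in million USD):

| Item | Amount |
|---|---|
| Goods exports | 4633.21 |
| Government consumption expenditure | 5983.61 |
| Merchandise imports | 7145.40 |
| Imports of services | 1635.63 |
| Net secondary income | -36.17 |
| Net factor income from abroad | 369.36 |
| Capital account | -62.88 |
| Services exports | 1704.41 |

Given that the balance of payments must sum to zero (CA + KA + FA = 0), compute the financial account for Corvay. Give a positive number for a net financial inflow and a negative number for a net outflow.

2173.10

Goods balance = 4633.21 - 7145.40 = -2512.19
Services balance = 1704.41 - 1635.63 = 68.78
Trade balance (goods + services) = -2512.19 + 68.78 = -2443.41
Net primary income = 369.36
Net secondary income = -36.17
Current account = -2443.41 + 369.36 + (-36.17) = -2110.22
Financial account = -(-2110.22 + (-62.88)) = 2173.10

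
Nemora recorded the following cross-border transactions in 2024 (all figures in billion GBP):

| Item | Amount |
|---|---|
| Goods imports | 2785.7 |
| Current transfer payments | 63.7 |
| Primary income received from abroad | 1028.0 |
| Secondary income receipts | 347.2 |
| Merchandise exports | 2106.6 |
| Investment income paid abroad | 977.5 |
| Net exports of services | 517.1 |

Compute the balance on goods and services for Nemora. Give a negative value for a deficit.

Goods balance = 2106.6 - 2785.7 = -679.1
Services balance = 517.1
Trade balance (goods + services) = -679.1 + 517.1 = -162.0

-162.0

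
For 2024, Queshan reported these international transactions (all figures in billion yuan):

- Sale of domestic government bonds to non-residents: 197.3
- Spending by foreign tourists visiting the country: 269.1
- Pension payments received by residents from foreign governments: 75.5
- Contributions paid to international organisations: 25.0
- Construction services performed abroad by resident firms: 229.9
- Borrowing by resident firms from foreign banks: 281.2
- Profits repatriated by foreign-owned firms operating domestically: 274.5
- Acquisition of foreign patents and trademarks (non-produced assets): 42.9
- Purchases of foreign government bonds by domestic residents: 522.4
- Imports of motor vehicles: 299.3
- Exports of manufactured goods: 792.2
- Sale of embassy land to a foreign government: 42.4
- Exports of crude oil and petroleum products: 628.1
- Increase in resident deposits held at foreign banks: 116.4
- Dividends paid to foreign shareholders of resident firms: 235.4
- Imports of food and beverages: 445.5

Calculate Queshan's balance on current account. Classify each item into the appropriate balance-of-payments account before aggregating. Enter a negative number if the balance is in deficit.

715.1

Goods: -445.5 - 299.3 + 792.2 + 628.1 = 675.5
Services: 229.9 + 269.1 = 499.0
Primary income: -235.4 - 274.5 = -509.9
Secondary income: -25.0 + 75.5 = 50.5
Current account = 675.5 + 499.0 + (-509.9) + 50.5 = 715.1
(Excluded from the current account — financial account: sale of domestic government bonds to non-residents 197.3, borrowing by resident firms from foreign banks 281.2, purchases of foreign government bonds by domestic residents 522.4, increase in resident deposits held at foreign banks 116.4; capital account: acquisition of foreign patents and trademarks (non-produced assets) 42.9, sale of embassy land to a foreign government 42.4.)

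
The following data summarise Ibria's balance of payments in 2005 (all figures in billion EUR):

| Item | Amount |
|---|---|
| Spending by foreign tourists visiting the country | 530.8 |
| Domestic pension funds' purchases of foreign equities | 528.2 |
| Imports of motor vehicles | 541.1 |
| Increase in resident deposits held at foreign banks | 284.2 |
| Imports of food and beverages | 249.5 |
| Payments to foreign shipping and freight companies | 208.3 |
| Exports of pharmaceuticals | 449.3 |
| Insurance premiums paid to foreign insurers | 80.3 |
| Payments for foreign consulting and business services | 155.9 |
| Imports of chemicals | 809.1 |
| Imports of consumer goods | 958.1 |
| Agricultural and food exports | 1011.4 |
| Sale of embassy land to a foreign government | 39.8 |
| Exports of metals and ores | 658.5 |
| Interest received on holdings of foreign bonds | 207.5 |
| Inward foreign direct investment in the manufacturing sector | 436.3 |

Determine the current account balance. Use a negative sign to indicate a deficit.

Goods: 658.5 - 249.5 + 449.3 - 958.1 + 1011.4 - 541.1 - 809.1 = -438.6
Services: -80.3 + 530.8 - 208.3 - 155.9 = 86.3
Primary income: 207.5
Current account = (-438.6) + 86.3 + 207.5 = -144.8
(Excluded from the current account — financial account: domestic pension funds' purchases of foreign equities 528.2, increase in resident deposits held at foreign banks 284.2, inward foreign direct investment in the manufacturing sector 436.3; capital account: sale of embassy land to a foreign government 39.8.)

-144.8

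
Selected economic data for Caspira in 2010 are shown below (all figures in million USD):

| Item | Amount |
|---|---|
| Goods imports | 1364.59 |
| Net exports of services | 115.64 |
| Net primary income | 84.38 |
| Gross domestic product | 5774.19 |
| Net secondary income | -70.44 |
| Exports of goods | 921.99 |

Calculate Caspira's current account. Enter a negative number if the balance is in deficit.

-313.02

Goods balance = 921.99 - 1364.59 = -442.60
Services balance = 115.64
Trade balance (goods + services) = -442.60 + 115.64 = -326.96
Net primary income = 84.38
Net secondary income = -70.44
Current account = -326.96 + 84.38 + (-70.44) = -313.02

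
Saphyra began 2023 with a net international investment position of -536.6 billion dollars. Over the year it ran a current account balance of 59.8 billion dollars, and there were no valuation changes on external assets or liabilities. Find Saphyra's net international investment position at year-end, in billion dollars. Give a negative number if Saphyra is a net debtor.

-476.8

With no valuation effects, change in NIIP = current account = 59.8
End-of-year NIIP = -536.6 + 59.8 = -476.8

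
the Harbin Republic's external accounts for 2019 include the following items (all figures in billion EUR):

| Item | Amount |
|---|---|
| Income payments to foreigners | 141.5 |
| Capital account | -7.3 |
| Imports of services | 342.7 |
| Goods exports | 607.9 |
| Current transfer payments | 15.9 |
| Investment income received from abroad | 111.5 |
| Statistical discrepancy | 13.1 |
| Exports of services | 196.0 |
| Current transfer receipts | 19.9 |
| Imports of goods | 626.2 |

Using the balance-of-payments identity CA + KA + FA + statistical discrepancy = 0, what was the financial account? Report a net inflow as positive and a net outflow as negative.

Goods balance = 607.9 - 626.2 = -18.3
Services balance = 196.0 - 342.7 = -146.7
Trade balance (goods + services) = -18.3 + (-146.7) = -165.0
Net primary income = 111.5 - 141.5 = -30.0
Net secondary income = 19.9 - 15.9 = 4.0
Current account = -165.0 + (-30.0) + 4.0 = -191.0
Financial account = -(-191.0 + (-7.3) + 13.1) = 185.2

185.2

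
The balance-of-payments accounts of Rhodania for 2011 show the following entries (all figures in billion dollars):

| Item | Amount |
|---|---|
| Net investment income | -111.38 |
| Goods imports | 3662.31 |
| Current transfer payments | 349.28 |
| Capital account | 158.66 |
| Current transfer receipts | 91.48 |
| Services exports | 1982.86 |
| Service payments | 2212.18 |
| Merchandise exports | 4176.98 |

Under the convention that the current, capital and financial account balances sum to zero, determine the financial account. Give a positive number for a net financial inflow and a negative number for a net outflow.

-74.83

Goods balance = 4176.98 - 3662.31 = 514.67
Services balance = 1982.86 - 2212.18 = -229.32
Trade balance (goods + services) = 514.67 + (-229.32) = 285.35
Net primary income = -111.38
Net secondary income = 91.48 - 349.28 = -257.80
Current account = 285.35 + (-111.38) + (-257.80) = -83.83
Financial account = -(-83.83 + 158.66) = -74.83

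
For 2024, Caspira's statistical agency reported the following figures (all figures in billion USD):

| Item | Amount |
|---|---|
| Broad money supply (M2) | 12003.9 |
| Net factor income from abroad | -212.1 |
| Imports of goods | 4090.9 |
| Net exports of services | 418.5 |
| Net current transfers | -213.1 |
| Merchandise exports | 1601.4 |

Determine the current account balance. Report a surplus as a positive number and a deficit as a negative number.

Goods balance = 1601.4 - 4090.9 = -2489.5
Services balance = 418.5
Trade balance (goods + services) = -2489.5 + 418.5 = -2071.0
Net primary income = -212.1
Net secondary income = -213.1
Current account = -2071.0 + (-212.1) + (-213.1) = -2496.2

-2496.2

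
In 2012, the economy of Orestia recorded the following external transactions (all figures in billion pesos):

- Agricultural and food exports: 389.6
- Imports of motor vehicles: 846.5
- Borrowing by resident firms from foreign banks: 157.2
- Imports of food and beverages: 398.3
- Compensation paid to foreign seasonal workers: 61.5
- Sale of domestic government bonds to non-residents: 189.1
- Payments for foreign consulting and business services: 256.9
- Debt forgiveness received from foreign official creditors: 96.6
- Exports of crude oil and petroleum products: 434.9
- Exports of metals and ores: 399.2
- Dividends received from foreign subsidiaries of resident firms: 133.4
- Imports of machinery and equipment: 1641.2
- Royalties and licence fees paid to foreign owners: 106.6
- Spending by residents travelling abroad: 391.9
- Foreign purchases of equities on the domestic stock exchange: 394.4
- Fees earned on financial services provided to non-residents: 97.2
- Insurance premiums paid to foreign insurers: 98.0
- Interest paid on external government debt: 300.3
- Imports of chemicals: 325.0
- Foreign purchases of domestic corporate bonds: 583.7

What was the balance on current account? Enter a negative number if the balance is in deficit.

-2971.9

Goods: 389.6 - 1641.2 - 325.0 - 846.5 + 434.9 + 399.2 - 398.3 = -1987.3
Services: 97.2 - 391.9 - 256.9 - 106.6 - 98.0 = -756.2
Primary income: -300.3 - 61.5 + 133.4 = -228.4
Current account = (-1987.3) + (-756.2) + (-228.4) = -2971.9
(Excluded from the current account — financial account: borrowing by resident firms from foreign banks 157.2, sale of domestic government bonds to non-residents 189.1, foreign purchases of equities on the domestic stock exchange 394.4, foreign purchases of domestic corporate bonds 583.7; capital account: debt forgiveness received from foreign official creditors 96.6.)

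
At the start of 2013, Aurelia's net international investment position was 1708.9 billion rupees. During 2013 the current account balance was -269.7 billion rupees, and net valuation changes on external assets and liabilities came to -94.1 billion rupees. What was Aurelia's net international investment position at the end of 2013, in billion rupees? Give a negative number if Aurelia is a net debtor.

Change in NIIP = current account + net valuation change = -269.7 + (-94.1) = -363.8
End-of-year NIIP = 1708.9 + (-363.8) = 1345.1

1345.1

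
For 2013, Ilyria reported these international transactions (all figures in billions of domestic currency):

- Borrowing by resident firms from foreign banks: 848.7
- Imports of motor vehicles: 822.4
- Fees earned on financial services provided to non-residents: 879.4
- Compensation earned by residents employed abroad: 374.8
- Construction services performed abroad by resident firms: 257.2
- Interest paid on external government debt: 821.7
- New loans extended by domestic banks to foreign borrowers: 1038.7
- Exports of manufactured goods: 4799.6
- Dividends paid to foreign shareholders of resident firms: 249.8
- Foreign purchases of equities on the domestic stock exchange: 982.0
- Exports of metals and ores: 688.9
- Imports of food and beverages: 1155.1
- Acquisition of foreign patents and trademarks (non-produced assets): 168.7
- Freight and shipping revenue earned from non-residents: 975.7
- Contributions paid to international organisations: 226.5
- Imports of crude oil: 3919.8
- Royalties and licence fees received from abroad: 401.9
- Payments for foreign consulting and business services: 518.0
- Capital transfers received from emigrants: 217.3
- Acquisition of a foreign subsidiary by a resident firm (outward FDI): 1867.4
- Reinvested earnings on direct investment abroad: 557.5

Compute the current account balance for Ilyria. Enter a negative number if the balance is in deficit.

Goods: -822.4 - 1155.1 + 4799.6 + 688.9 - 3919.8 = -408.8
Services: 257.2 - 518.0 + 401.9 + 975.7 + 879.4 = 1996.2
Primary income: -249.8 + 374.8 - 821.7 + 557.5 = -139.2
Secondary income: -226.5
Current account = (-408.8) + 1996.2 + (-139.2) + (-226.5) = 1221.7
(Excluded from the current account — financial account: borrowing by resident firms from foreign banks 848.7, new loans extended by domestic banks to foreign borrowers 1038.7, foreign purchases of equities on the domestic stock exchange 982.0, acquisition of a foreign subsidiary by a resident firm (outward FDI) 1867.4; capital account: acquisition of foreign patents and trademarks (non-produced assets) 168.7, capital transfers received from emigrants 217.3.)

1221.7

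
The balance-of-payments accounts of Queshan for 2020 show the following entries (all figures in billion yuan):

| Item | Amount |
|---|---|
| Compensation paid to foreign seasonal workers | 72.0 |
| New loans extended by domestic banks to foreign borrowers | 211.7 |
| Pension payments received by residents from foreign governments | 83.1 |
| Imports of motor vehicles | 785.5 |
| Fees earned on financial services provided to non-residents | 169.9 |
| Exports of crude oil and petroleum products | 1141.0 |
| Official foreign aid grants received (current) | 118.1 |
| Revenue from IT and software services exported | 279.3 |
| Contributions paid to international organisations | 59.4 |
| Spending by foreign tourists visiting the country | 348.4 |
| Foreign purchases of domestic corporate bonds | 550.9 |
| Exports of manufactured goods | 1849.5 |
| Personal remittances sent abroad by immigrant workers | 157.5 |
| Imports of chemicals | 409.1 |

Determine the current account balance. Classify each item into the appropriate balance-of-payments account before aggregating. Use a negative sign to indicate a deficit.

Goods: -785.5 - 409.1 + 1141.0 + 1849.5 = 1795.9
Services: 169.9 + 279.3 + 348.4 = 797.6
Primary income: -72.0
Secondary income: 83.1 - 59.4 + 118.1 - 157.5 = -15.7
Current account = 1795.9 + 797.6 + (-72.0) + (-15.7) = 2505.8
(Excluded from the current account — financial account: new loans extended by domestic banks to foreign borrowers 211.7, foreign purchases of domestic corporate bonds 550.9.)

2505.8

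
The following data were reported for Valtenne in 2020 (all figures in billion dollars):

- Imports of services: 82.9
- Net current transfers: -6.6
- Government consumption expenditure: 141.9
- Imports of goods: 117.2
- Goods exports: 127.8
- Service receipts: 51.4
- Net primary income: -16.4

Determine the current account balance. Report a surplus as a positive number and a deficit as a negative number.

-43.9

Goods balance = 127.8 - 117.2 = 10.6
Services balance = 51.4 - 82.9 = -31.5
Trade balance (goods + services) = 10.6 + (-31.5) = -20.9
Net primary income = -16.4
Net secondary income = -6.6
Current account = -20.9 + (-16.4) + (-6.6) = -43.9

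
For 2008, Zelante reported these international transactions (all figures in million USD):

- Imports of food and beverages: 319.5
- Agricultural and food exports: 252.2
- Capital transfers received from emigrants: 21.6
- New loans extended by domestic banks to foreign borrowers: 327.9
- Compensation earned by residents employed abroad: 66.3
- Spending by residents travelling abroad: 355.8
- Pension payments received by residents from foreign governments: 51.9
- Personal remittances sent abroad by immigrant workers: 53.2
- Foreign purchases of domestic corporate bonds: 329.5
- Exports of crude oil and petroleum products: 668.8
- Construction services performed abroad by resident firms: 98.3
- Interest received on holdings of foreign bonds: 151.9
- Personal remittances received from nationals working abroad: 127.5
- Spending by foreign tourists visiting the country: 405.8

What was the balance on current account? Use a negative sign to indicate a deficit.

1094.2

Goods: 252.2 + 668.8 - 319.5 = 601.5
Services: 405.8 + 98.3 - 355.8 = 148.3
Primary income: 66.3 + 151.9 = 218.2
Secondary income: -53.2 + 51.9 + 127.5 = 126.2
Current account = 601.5 + 148.3 + 218.2 + 126.2 = 1094.2
(Excluded from the current account — capital account: capital transfers received from emigrants 21.6; financial account: new loans extended by domestic banks to foreign borrowers 327.9, foreign purchases of domestic corporate bonds 329.5.)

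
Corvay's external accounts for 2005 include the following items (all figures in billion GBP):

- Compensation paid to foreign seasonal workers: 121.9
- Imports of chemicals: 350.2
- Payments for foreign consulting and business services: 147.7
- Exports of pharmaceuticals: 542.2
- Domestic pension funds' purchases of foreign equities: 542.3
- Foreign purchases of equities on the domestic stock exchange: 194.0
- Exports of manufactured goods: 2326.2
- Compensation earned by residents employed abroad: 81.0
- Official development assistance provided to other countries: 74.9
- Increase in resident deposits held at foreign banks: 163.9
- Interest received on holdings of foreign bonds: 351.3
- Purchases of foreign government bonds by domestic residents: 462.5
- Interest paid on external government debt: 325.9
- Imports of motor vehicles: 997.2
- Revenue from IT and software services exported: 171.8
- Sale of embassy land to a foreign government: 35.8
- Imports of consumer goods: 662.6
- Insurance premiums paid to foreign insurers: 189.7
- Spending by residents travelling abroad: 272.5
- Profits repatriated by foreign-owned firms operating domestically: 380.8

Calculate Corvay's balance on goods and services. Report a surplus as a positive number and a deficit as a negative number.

Goods: 2326.2 - 350.2 - 662.6 + 542.2 - 997.2 = 858.4
Services: -189.7 + 171.8 - 272.5 - 147.7 = -438.1
Trade balance = 858.4 + (-438.1) = 420.3
(Excluded from the trade balance — primary income: compensation paid to foreign seasonal workers 121.9, compensation earned by residents employed abroad 81.0, interest received on holdings of foreign bonds 351.3, interest paid on external government debt 325.9, profits repatriated by foreign-owned firms operating domestically 380.8; financial account: domestic pension funds' purchases of foreign equities 542.3, foreign purchases of equities on the domestic stock exchange 194.0, increase in resident deposits held at foreign banks 163.9, purchases of foreign government bonds by domestic residents 462.5; secondary income: official development assistance provided to other countries 74.9; capital account: sale of embassy land to a foreign government 35.8.)

420.3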